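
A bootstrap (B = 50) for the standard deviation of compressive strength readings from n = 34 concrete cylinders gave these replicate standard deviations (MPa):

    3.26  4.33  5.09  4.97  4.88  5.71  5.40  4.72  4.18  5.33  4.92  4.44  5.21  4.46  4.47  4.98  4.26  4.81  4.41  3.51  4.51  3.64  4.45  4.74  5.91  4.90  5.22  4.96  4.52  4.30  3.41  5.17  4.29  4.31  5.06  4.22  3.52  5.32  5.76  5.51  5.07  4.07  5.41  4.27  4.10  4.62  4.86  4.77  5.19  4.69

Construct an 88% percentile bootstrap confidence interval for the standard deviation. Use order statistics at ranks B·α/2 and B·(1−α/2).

(3.51, 5.51)

Sorted replicates: 3.26, 3.41, 3.51, 3.52, 3.64, 4.07, 4.10, 4.18, 4.22, 4.26, 4.27, 4.29, 4.30, 4.31, 4.33, 4.41, 4.44, 4.45, 4.46, 4.47, 4.51, 4.52, 4.62, 4.69, 4.72, 4.74, 4.77, 4.81, 4.86, 4.88, 4.90, 4.92, 4.96, 4.97, 4.98, 5.06, 5.07, 5.09, 5.17, 5.19, 5.21, 5.22, 5.32, 5.33, 5.40, 5.41, 5.51, 5.71, 5.76, 5.91
α = 0.12; lower rank = 50 × 0.060 = 3; upper rank = 50 × 0.940 = 47.
The 3rd smallest replicate is 3.51; the 47th is 5.51.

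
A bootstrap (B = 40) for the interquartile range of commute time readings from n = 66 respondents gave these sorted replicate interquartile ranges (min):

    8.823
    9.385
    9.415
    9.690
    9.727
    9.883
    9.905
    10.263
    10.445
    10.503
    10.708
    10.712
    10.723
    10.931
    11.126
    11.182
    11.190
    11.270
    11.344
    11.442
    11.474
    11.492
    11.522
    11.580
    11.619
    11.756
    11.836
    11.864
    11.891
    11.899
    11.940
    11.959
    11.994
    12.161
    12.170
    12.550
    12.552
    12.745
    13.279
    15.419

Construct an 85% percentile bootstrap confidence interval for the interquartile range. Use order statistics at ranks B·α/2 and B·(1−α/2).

α = 0.15; lower rank = 40 × 0.075 = 3; upper rank = 40 × 0.925 = 37.
The 3rd smallest replicate is 9.415; the 37th is 12.552.

(9.415, 12.552)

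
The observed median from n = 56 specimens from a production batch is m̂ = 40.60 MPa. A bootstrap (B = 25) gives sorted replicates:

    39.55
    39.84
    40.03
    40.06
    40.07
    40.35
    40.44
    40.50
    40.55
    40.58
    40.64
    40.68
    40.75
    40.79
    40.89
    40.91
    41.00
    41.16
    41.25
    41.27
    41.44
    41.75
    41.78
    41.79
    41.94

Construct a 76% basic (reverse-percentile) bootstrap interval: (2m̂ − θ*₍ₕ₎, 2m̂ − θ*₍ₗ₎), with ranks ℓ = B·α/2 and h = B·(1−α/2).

(39.45, 41.17)

Percentile endpoints at ranks 3 and 22: θ*₍3₎ = 40.03, θ*₍22₎ = 41.75.
Basic interval reflects these around m̂:
  lower = 2 × 40.60 − 41.75 = 39.45
  upper = 2 × 40.60 − 40.03 = 41.17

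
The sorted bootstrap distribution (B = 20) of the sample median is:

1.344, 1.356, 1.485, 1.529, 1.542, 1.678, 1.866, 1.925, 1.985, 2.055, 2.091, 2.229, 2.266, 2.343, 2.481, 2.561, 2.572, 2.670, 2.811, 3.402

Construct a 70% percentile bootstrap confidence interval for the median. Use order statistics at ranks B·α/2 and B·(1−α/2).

α = 0.30; lower rank = 20 × 0.150 = 3; upper rank = 20 × 0.850 = 17.
The 3rd smallest replicate is 1.485; the 17th is 2.572.

(1.485, 2.572)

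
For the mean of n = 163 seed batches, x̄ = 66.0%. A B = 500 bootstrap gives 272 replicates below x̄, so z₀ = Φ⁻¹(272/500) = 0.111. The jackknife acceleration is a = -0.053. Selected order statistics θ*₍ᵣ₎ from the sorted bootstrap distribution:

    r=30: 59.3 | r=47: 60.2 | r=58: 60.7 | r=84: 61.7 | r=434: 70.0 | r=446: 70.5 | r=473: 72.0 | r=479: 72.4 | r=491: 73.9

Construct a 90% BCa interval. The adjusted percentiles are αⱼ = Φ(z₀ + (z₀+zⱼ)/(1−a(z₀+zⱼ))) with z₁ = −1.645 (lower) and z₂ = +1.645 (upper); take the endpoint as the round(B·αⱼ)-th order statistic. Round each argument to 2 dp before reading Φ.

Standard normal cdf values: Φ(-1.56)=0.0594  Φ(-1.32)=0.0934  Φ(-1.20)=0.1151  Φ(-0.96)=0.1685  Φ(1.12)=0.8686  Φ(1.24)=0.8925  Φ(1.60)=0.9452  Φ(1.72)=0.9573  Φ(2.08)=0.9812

Lower: z₀ + z₁ = 0.111 + (-1.645) = -1.534; 1 − a(z₀+z₁) = 1 − (-0.053)(-1.534) = 0.9187; argument = 0.111 + (-1.534)/0.9187 = -1.5588 → -1.56.
α₁ = Φ(-1.56) = 0.0594; rank = round(500 × 0.0594) = 30; θ*₍30₎ = 59.3.
Upper: z₀ + z₂ = 1.756; 1 − a(z₀+z₂) = 1.0931; argument = 1.7175 → 1.72; α₂ = 0.9573; rank = 479; θ*₍479₎ = 72.4.

(59.3, 72.4)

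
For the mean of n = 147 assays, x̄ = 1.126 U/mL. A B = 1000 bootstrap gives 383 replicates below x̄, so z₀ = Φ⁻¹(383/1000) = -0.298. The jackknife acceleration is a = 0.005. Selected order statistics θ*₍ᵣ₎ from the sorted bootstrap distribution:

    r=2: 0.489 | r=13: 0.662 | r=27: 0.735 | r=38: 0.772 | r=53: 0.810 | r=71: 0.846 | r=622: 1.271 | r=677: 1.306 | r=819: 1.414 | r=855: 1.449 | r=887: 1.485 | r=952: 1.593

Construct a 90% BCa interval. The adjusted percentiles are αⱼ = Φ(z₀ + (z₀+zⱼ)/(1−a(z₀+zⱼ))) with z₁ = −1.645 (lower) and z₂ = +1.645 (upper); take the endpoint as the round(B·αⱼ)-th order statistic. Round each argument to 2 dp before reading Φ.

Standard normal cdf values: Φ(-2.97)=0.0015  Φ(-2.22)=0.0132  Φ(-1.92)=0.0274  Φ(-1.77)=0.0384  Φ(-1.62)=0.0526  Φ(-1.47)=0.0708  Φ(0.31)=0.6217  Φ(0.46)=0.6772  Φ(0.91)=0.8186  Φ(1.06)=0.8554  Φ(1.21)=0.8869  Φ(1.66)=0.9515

Lower: z₀ + z₁ = -0.298 + (-1.645) = -1.943; 1 − a(z₀+z₁) = 1 − (0.005)(-1.943) = 1.0097; argument = -0.298 + (-1.943)/1.0097 = -2.2223 → -2.22.
α₁ = Φ(-2.22) = 0.0132; rank = round(1000 × 0.0132) = 13; θ*₍13₎ = 0.662.
Upper: z₀ + z₂ = 1.347; 1 − a(z₀+z₂) = 0.9933; argument = 1.0581 → 1.06; α₂ = 0.8554; rank = 855; θ*₍855₎ = 1.449.

(0.662, 1.449)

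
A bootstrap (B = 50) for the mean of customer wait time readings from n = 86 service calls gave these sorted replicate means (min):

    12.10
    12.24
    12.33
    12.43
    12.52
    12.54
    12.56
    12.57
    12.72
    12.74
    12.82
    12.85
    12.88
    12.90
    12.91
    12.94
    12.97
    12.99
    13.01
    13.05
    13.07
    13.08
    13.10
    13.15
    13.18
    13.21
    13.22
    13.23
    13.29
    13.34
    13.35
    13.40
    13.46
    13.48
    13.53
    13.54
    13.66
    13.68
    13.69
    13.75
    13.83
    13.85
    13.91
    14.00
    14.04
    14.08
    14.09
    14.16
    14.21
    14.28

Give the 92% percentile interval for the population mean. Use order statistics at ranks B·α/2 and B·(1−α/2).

α = 0.08; lower rank = 50 × 0.040 = 2; upper rank = 50 × 0.960 = 48.
The 2nd smallest replicate is 12.24; the 48th is 14.16.

(12.24, 14.16)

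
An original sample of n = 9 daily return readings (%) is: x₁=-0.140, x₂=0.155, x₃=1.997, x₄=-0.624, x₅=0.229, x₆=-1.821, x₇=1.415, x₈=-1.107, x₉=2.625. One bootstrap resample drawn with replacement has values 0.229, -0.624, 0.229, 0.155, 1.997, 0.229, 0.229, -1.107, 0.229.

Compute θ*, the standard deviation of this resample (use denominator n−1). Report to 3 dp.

θ* = 0.838

Mean = 0.1740; sum of squared deviations = 5.6166
s² = 5.6166 / 8 = 0.7021
s = √0.7021 = 0.838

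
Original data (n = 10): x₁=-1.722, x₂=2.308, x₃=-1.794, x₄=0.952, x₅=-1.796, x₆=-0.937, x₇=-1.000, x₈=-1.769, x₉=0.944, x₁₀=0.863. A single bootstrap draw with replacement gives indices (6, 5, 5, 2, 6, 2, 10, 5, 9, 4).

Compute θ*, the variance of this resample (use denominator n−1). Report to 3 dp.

θ* = 2.736

Resample values: -0.937, -1.796, -1.796, 2.308, -0.937, 2.308, 0.863, -1.796, 0.944, 0.952.
Mean = 0.0113; sum of squared deviations = 24.6274
s² = 24.6274 / 9 = 2.7364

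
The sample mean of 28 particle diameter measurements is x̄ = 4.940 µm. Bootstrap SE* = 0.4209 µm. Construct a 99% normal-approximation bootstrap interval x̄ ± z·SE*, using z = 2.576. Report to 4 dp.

Margin = 2.576 × 0.4209 = 1.08424
Interval: 4.940 ± 1.08424

(3.8558, 6.0242)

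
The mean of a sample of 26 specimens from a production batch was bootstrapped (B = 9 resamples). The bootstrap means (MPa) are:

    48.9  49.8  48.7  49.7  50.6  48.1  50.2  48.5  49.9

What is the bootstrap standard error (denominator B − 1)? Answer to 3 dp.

SE* = 0.853

Bootstrap SE is the standard deviation of the 9 replicate means.
Mean of replicates: (48.9 + 49.8 + 48.7 + 49.7 + 50.6 + 48.1 + 50.2 + 48.5 + 49.9) / 9 = 444.4000 / 9 = 49.3778
Sum of squared deviations: (−0.4778)² + (+0.4222)² + (−0.6778)² + (+0.3222)² + (+1.2222)² + (−1.2778)² + (+0.8222)² + (−0.8778)² + (+0.5222)² = 5.8156
Variance = 5.8156 / 8 = 0.7269
SE* = √0.7269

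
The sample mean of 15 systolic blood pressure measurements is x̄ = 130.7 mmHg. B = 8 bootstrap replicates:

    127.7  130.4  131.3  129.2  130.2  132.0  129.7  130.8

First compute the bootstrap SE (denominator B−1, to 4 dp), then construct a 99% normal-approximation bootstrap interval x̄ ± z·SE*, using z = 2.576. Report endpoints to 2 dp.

(127.28, 134.12)

Mean of replicates = 130.1625; sum of squared deviations = 12.3388; SE* = √(12.3388/7) = 1.3277
Margin = 2.576 × 1.3277 = 3.420
Interval: 130.7 ± 3.420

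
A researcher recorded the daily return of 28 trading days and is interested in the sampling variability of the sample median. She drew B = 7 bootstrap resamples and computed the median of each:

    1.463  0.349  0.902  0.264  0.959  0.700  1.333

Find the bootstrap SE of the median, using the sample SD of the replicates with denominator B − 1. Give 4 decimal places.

SE* = 0.4547

Bootstrap SE is the standard deviation of the 7 replicate medians.
Mean of replicates: (1.463 + 0.349 + 0.902 + 0.264 + 0.959 + 0.700 + 1.333) / 7 = 5.97000 / 7 = 0.85286
Sum of squared deviations: (+0.61014)² + (−0.50386)² + (+0.04914)² + (−0.58886)² + (+0.10614)² + (−0.15286)² + (+0.48014)² = 1.24048
Variance = 1.24048 / 6 = 0.20675
SE* = √0.20675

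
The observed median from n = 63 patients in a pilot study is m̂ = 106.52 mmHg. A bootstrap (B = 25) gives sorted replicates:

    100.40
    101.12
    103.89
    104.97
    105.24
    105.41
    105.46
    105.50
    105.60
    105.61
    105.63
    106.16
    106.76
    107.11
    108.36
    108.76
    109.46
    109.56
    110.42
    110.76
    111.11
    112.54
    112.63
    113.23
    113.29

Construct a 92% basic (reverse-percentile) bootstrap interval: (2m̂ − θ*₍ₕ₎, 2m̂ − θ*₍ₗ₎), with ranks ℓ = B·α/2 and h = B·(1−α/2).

(99.81, 112.64)

Percentile endpoints at ranks 1 and 24: θ*₍1₎ = 100.40, θ*₍24₎ = 113.23.
Basic interval reflects these around m̂:
  lower = 2 × 106.52 − 113.23 = 99.81
  upper = 2 × 106.52 − 100.40 = 112.64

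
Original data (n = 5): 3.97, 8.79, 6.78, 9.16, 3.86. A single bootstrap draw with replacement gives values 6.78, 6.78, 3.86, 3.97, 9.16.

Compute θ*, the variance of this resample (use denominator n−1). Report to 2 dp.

θ* = 4.96

Mean = 6.1100; sum of squared deviations = 19.8424
s² = 19.8424 / 4 = 4.9606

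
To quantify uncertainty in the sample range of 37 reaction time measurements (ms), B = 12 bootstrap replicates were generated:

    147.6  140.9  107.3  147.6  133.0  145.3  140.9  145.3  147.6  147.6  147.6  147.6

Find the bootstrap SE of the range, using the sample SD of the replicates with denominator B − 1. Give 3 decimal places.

Bootstrap SE is the standard deviation of the 12 replicate ranges.
Mean of replicates: (147.6 + 140.9 + 107.3 + 147.6 + 133.0 + 145.3 + 140.9 + 145.3 + 147.6 + 147.6 + 147.6 + 147.6) / 12 = 1698.3000 / 12 = 141.5250
Sum of squared deviations: (+6.0750)² + (−0.6250)² + (−34.2250)² + (+6.0750)² + (−8.5250)² + (+3.7750)² + (−0.6250)² + (+3.7750)² + (+6.0750)² + (+6.0750)² + (+6.0750)² + (+6.0750)² = 1494.7425
Variance = 1494.7425 / 11 = 135.8857
SE* = √135.8857

SE* = 11.657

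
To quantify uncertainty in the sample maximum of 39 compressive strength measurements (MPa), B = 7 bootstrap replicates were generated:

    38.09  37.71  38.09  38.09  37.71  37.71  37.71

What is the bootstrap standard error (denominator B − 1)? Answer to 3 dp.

Bootstrap SE is the standard deviation of the 7 replicate maximums.
Mean of replicates: (38.09 + 37.71 + 38.09 + 38.09 + 37.71 + 37.71 + 37.71) / 7 = 265.1100 / 7 = 37.8729
Sum of squared deviations: (+0.2171)² + (−0.1629)² + (+0.2171)² + (+0.2171)² + (−0.1629)² + (−0.1629)² + (−0.1629)² = 0.2475
Variance = 0.2475 / 6 = 0.0413
SE* = √0.0413

SE* = 0.203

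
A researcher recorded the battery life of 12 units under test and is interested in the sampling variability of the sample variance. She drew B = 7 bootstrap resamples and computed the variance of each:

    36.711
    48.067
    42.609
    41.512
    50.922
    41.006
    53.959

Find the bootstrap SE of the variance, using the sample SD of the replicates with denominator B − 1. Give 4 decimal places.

Bootstrap SE is the standard deviation of the 7 replicate variances.
Mean of replicates: (36.711 + 48.067 + 42.609 + 41.512 + 50.922 + 41.006 + 53.959) / 7 = 314.78600 / 7 = 44.96943
Sum of squared deviations: (−8.25843)² + (+3.09757)² + (−2.36043)² + (−3.45743)² + (+5.95257)² + (−3.96343)² + (+8.98957)² = 227.27629
Variance = 227.27629 / 6 = 37.87938
SE* = √37.87938

SE* = 6.1546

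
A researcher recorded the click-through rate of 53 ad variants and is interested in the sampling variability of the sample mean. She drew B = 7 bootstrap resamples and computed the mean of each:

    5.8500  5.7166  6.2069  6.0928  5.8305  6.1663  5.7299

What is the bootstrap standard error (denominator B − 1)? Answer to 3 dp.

Bootstrap SE is the standard deviation of the 7 replicate means.
Mean of replicates: (5.8500 + 5.7166 + 6.2069 + 6.0928 + 5.8305 + 6.1663 + 5.7299) / 7 = 41.59300 / 7 = 5.94186
Sum of squared deviations: (−0.09186)² + (−0.22526)² + (+0.26504)² + (+0.15094)² + (−0.11136)² + (+0.22444)² + (−0.21196)² = 0.25991
Variance = 0.25991 / 6 = 0.04332
SE* = √0.04332

SE* = 0.208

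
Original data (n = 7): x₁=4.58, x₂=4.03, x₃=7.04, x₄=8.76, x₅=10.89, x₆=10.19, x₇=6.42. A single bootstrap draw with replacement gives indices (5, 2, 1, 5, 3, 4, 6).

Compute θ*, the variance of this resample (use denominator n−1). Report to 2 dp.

Resample values: 10.89, 4.03, 4.58, 10.89, 7.04, 8.76, 10.19.
Mean = 8.0543; sum of squared deviations = 50.4362
s² = 50.4362 / 6 = 8.4060

θ* = 8.41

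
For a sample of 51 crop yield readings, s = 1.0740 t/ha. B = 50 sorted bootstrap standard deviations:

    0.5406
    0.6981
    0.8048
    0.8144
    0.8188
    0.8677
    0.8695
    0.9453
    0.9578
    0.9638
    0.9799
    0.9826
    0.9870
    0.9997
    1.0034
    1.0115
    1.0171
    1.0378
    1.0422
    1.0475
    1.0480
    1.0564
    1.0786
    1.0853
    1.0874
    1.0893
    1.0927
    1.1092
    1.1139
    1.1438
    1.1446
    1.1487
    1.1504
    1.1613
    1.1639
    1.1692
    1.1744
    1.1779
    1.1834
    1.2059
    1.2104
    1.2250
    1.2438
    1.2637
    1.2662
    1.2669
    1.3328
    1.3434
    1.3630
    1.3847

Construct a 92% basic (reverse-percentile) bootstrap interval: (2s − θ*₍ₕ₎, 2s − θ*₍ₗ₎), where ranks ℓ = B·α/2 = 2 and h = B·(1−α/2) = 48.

(0.8046, 1.4499)

Percentile endpoints at ranks 2 and 48: θ*₍2₎ = 0.6981, θ*₍48₎ = 1.3434.
Basic interval reflects these around s:
  lower = 2 × 1.0740 − 1.3434 = 0.8046
  upper = 2 × 1.0740 − 0.6981 = 1.4499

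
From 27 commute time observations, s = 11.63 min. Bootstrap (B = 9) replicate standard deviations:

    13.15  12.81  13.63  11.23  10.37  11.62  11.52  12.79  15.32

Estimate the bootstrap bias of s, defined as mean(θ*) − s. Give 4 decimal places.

mean(θ*) = (13.15 + 12.81 + 13.63 + 11.23 + 10.37 + 11.62 + 11.52 + 12.79 + 15.32) / 9 = 12.49333
bias = 12.49333 − 11.63

bias = +0.8633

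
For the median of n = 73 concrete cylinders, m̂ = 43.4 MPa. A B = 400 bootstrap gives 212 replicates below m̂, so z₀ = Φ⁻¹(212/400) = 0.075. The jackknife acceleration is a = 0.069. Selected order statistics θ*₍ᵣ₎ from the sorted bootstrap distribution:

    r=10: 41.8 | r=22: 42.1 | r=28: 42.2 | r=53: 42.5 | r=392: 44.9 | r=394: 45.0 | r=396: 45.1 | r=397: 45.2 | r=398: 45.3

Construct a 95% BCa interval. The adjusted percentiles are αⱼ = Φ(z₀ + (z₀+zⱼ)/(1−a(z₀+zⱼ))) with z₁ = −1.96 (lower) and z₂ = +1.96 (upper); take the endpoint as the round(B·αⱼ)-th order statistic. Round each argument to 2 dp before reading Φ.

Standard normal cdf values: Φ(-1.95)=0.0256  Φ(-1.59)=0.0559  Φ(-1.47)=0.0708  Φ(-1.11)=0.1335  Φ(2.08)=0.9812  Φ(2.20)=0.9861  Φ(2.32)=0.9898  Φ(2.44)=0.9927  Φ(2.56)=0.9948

Lower: z₀ + z₁ = 0.075 + (-1.960) = -1.885; 1 − a(z₀+z₁) = 1 − (0.069)(-1.885) = 1.1301; argument = 0.075 + (-1.885)/1.1301 = -1.5930 → -1.59.
α₁ = Φ(-1.59) = 0.0559; rank = round(400 × 0.0559) = 22; θ*₍22₎ = 42.1.
Upper: z₀ + z₂ = 2.035; 1 − a(z₀+z₂) = 0.8596; argument = 2.4424 → 2.44; α₂ = 0.9927; rank = 397; θ*₍397₎ = 45.2.

(42.1, 45.2)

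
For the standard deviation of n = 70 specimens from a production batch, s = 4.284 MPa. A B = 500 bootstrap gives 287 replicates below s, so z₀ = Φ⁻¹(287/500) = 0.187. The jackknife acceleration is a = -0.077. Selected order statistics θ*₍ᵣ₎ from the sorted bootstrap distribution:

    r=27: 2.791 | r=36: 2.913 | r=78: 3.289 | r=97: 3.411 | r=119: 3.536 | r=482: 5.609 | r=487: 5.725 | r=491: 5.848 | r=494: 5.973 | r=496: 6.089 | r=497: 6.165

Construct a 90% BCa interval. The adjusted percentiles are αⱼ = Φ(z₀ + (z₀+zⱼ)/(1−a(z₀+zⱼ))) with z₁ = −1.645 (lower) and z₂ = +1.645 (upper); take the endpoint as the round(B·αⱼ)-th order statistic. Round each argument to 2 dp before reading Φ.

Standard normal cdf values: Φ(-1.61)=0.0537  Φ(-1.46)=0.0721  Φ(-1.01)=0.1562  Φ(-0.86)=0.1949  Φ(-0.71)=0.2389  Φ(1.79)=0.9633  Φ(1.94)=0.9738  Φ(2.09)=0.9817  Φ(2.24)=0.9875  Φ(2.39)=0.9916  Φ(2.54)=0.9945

(2.913, 5.609)

Lower: z₀ + z₁ = 0.187 + (-1.645) = -1.458; 1 − a(z₀+z₁) = 1 − (-0.077)(-1.458) = 0.8877; argument = 0.187 + (-1.458)/0.8877 = -1.4554 → -1.46.
α₁ = Φ(-1.46) = 0.0721; rank = round(500 × 0.0721) = 36; θ*₍36₎ = 2.913.
Upper: z₀ + z₂ = 1.832; 1 − a(z₀+z₂) = 1.1411; argument = 1.7925 → 1.79; α₂ = 0.9633; rank = 482; θ*₍482₎ = 5.609.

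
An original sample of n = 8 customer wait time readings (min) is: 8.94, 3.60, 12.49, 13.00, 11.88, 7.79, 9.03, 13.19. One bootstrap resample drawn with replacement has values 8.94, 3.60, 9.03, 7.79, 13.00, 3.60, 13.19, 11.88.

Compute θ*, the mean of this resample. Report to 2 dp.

Mean = (8.94 + 3.60 + 9.03 + 7.79 + 13.00 + 3.60 + 13.19 + 11.88) / 8 = 71.030 / 8 = 8.88

θ* = 8.88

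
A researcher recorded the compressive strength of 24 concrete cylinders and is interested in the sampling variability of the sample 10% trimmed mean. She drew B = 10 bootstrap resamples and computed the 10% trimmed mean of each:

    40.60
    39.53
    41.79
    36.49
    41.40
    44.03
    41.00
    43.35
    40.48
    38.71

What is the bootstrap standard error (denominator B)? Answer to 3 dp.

SE* = 2.073

Bootstrap SE is the standard deviation of the 10 replicate 10% trimmed means.
Mean of replicates: (40.60 + 39.53 + 41.79 + 36.49 + 41.40 + 44.03 + 41.00 + 43.35 + 40.48 + 38.71) / 10 = 407.3800 / 10 = 40.7380
Sum of squared deviations: (−0.1380)² + (−1.2080)² + (+1.0520)² + (−4.2480)² + (+0.6620)² + (+3.2920)² + (+0.2620)² + (+2.6120)² + (−0.2580)² + (−2.0280)² = 42.9766
Variance = 42.9766 / 10 = 4.2977
SE* = √4.2977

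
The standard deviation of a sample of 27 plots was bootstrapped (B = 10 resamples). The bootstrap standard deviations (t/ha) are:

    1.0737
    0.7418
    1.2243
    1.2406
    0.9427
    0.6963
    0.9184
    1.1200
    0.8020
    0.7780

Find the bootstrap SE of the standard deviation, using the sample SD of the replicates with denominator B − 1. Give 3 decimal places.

SE* = 0.201

Bootstrap SE is the standard deviation of the 10 replicate standard deviations.
Mean of replicates: (1.0737 + 0.7418 + 1.2243 + 1.2406 + 0.9427 + 0.6963 + 0.9184 + 1.1200 + 0.8020 + 0.7780) / 10 = 9.53780 / 10 = 0.95378
Sum of squared deviations: (+0.11992)² + (−0.21198)² + (+0.27052)² + (+0.28682)² + (−0.01108)² + (−0.25748)² + (−0.03538)² + (+0.16622)² + (−0.15178)² + (−0.17578)² = 0.36400
Variance = 0.36400 / 9 = 0.04044
SE* = √0.04044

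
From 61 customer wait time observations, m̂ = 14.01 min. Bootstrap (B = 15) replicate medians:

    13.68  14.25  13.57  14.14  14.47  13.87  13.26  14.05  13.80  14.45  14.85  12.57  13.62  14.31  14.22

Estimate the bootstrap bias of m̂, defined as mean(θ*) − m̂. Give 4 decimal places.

mean(θ*) = (13.68 + 14.25 + 13.57 + 14.14 + 14.47 + 13.87 + 13.26 + 14.05 + 13.80 + 14.45 + 14.85 + 12.57 + 13.62 + 14.31 + 14.22) / 15 = 13.94067
bias = 13.94067 − 14.01

bias = −0.0693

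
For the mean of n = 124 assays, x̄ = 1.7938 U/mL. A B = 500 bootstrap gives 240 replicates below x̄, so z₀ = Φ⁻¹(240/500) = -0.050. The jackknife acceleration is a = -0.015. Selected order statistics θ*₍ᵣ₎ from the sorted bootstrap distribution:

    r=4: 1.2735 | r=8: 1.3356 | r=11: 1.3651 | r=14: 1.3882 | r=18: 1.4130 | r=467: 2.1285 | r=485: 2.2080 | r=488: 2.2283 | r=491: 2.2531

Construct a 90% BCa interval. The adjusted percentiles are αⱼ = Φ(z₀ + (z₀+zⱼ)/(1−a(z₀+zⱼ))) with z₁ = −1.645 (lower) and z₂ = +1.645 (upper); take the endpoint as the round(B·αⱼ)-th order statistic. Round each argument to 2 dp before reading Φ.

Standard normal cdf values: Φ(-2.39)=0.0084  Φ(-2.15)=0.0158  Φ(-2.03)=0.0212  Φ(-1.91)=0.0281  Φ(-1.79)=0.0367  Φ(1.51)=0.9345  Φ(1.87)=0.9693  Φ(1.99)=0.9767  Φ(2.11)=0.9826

Lower: z₀ + z₁ = -0.050 + (-1.645) = -1.695; 1 − a(z₀+z₁) = 1 − (-0.015)(-1.695) = 0.9746; argument = -0.050 + (-1.695)/0.9746 = -1.7892 → -1.79.
α₁ = Φ(-1.79) = 0.0367; rank = round(500 × 0.0367) = 18; θ*₍18₎ = 1.4130.
Upper: z₀ + z₂ = 1.595; 1 − a(z₀+z₂) = 1.0239; argument = 1.5077 → 1.51; α₂ = 0.9345; rank = 467; θ*₍467₎ = 2.1285.

(1.4130, 2.1285)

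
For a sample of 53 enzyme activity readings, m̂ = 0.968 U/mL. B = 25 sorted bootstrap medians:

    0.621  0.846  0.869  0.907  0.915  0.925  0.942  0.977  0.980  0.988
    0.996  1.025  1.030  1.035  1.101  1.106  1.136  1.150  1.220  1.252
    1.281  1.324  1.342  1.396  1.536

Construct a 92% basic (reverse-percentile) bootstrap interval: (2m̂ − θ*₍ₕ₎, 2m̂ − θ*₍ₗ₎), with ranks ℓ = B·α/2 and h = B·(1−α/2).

Percentile endpoints at ranks 1 and 24: θ*₍1₎ = 0.621, θ*₍24₎ = 1.396.
Basic interval reflects these around m̂:
  lower = 2 × 0.968 − 1.396 = 0.540
  upper = 2 × 0.968 − 0.621 = 1.315

(0.540, 1.315)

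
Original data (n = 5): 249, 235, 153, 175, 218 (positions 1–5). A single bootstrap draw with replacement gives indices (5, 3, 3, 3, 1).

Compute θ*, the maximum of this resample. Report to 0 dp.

θ* = 249

Resample values: 218, 153, 153, 153, 249.
Maximum = 249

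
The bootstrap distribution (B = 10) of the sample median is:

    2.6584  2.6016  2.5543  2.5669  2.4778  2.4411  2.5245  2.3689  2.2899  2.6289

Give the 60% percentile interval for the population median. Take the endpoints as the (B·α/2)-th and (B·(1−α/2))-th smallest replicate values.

Sorted replicates: 2.2899, 2.3689, 2.4411, 2.4778, 2.5245, 2.5543, 2.5669, 2.6016, 2.6289, 2.6584
α = 0.40; lower rank = 10 × 0.200 = 2; upper rank = 10 × 0.800 = 8.
The 2nd smallest replicate is 2.3689; the 8th is 2.6016.

(2.3689, 2.6016)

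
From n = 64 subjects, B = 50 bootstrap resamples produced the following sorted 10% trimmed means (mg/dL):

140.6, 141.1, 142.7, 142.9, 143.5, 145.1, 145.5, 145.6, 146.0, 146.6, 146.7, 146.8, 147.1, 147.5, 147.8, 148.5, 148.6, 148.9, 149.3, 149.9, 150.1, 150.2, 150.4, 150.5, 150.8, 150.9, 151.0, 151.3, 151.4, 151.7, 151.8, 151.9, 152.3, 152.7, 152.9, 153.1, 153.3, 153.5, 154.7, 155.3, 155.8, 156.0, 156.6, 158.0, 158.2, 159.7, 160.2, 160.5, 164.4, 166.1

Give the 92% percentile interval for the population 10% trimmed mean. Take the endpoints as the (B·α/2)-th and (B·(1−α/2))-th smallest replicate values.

α = 0.08; lower rank = 50 × 0.040 = 2; upper rank = 50 × 0.960 = 48.
The 2nd smallest replicate is 141.1; the 48th is 160.5.

(141.1, 160.5)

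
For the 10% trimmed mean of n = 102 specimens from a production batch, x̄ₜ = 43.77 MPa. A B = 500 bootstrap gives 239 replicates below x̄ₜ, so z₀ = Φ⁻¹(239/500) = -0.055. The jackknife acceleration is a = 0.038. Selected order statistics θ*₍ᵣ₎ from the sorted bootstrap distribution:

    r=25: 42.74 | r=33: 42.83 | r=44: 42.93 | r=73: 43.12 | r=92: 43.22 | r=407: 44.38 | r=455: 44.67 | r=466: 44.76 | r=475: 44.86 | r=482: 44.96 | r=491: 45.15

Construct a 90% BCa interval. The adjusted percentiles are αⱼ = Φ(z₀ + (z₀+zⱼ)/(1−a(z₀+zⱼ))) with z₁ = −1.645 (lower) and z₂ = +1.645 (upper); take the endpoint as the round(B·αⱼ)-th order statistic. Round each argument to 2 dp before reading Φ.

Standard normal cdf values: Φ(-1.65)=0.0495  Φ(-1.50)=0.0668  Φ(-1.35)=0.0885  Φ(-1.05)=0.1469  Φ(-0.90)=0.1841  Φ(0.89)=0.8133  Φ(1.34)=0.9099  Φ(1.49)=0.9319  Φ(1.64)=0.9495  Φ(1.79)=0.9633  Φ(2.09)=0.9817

(42.74, 44.86)

Lower: z₀ + z₁ = -0.055 + (-1.645) = -1.700; 1 − a(z₀+z₁) = 1 − (0.038)(-1.700) = 1.0646; argument = -0.055 + (-1.700)/1.0646 = -1.6518 → -1.65.
α₁ = Φ(-1.65) = 0.0495; rank = round(500 × 0.0495) = 25; θ*₍25₎ = 42.74.
Upper: z₀ + z₂ = 1.590; 1 − a(z₀+z₂) = 0.9396; argument = 1.6372 → 1.64; α₂ = 0.9495; rank = 475; θ*₍475₎ = 44.86.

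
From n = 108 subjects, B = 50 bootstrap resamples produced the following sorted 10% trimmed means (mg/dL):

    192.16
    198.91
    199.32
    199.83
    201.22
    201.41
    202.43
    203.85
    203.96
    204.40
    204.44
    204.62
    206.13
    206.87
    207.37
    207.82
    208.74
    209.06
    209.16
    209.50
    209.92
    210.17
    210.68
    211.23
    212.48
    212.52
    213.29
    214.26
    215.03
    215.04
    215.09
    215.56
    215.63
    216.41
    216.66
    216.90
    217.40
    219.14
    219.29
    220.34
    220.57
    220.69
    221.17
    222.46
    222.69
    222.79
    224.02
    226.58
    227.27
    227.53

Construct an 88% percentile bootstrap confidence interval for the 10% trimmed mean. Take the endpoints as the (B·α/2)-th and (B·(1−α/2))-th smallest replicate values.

α = 0.12; lower rank = 50 × 0.060 = 3; upper rank = 50 × 0.940 = 47.
The 3rd smallest replicate is 199.32; the 47th is 224.02.

(199.32, 224.02)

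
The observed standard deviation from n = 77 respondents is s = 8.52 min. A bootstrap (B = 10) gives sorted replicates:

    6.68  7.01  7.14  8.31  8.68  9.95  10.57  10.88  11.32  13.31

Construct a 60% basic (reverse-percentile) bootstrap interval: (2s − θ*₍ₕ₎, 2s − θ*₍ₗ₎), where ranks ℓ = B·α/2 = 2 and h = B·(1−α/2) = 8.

Percentile endpoints at ranks 2 and 8: θ*₍2₎ = 7.01, θ*₍8₎ = 10.88.
Basic interval reflects these around s:
  lower = 2 × 8.52 − 10.88 = 6.16
  upper = 2 × 8.52 − 7.01 = 10.03

(6.16, 10.03)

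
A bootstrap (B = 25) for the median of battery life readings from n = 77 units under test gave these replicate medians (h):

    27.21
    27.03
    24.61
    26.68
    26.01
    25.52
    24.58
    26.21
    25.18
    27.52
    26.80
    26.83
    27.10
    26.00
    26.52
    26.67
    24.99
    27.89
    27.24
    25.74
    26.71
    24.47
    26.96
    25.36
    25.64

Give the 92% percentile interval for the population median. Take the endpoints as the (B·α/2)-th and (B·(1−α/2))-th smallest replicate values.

(24.47, 27.52)

Sorted replicates: 24.47, 24.58, 24.61, 24.99, 25.18, 25.36, 25.52, 25.64, 25.74, 26.00, 26.01, 26.21, 26.52, 26.67, 26.68, 26.71, 26.80, 26.83, 26.96, 27.03, 27.10, 27.21, 27.24, 27.52, 27.89
α = 0.08; lower rank = 25 × 0.040 = 1; upper rank = 25 × 0.960 = 24.
The 1st smallest replicate is 24.47; the 24th is 27.52.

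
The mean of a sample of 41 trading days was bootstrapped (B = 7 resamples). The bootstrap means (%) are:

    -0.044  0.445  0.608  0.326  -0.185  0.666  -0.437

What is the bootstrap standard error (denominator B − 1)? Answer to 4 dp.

Bootstrap SE is the standard deviation of the 7 replicate means.
Mean of replicates: ((-0.044) + 0.445 + 0.608 + 0.326 + (-0.185) + 0.666 + (-0.437)) / 7 = 1.37900 / 7 = 0.19700
Sum of squared deviations: (−0.24100)² + (+0.24800)² + (+0.41100)² + (+0.12900)² + (−0.38200)² + (+0.46900)² + (−0.63400)² = 1.07299
Variance = 1.07299 / 6 = 0.17883
SE* = √0.17883

SE* = 0.4229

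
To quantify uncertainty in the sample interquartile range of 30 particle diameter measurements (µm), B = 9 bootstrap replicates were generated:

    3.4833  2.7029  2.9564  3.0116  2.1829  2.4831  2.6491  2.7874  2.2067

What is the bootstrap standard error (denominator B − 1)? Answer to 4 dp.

SE* = 0.4095

Bootstrap SE is the standard deviation of the 9 replicate interquartile ranges.
Mean of replicates: (3.4833 + 2.7029 + 2.9564 + 3.0116 + 2.1829 + 2.4831 + 2.6491 + 2.7874 + 2.2067) / 9 = 24.46340 / 9 = 2.71816
Sum of squared deviations: (+0.76514)² + (−0.01526)² + (+0.23824)² + (+0.29344)² + (−0.53526)² + (−0.23506)² + (−0.06906)² + (+0.06924)² + (−0.51146)² = 1.34145
Variance = 1.34145 / 8 = 0.16768
SE* = √0.16768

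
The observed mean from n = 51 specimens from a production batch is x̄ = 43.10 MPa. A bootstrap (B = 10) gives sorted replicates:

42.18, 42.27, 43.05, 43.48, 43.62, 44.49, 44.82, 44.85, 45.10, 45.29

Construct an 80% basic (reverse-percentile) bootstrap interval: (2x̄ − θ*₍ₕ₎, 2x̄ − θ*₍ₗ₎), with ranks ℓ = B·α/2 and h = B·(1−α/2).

Percentile endpoints at ranks 1 and 9: θ*₍1₎ = 42.18, θ*₍9₎ = 45.10.
Basic interval reflects these around x̄:
  lower = 2 × 43.10 − 45.10 = 41.10
  upper = 2 × 43.10 − 42.18 = 44.02

(41.10, 44.02)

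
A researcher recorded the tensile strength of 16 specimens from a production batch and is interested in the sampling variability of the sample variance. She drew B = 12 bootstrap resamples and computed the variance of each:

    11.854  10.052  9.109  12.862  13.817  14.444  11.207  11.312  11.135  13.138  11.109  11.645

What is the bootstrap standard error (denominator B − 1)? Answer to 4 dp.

Bootstrap SE is the standard deviation of the 12 replicate variances.
Mean of replicates: (11.854 + 10.052 + 9.109 + 12.862 + 13.817 + 14.444 + 11.207 + 11.312 + 11.135 + 13.138 + 11.109 + 11.645) / 12 = 141.68400 / 12 = 11.80700
Sum of squared deviations: (+0.04700)² + (−1.75500)² + (−2.69800)² + (+1.05500)² + (+2.01000)² + (+2.63700)² + (−0.60000)² + (−0.49500)² + (−0.67200)² + (+1.33100)² + (−0.69800)² + (−0.16200)² = 25.80995
Variance = 25.80995 / 11 = 2.34636
SE* = √2.34636

SE* = 1.5318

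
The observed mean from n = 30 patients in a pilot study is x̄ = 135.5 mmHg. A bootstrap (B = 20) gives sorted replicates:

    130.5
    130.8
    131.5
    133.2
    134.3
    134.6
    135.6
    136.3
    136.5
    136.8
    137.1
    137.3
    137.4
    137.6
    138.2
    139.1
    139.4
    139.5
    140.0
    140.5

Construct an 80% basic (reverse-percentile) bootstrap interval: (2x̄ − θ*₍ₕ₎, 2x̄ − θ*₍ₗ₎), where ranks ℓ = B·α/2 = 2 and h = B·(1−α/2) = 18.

Percentile endpoints at ranks 2 and 18: θ*₍2₎ = 130.8, θ*₍18₎ = 139.5.
Basic interval reflects these around x̄:
  lower = 2 × 135.5 − 139.5 = 131.5
  upper = 2 × 135.5 − 130.8 = 140.2

(131.5, 140.2)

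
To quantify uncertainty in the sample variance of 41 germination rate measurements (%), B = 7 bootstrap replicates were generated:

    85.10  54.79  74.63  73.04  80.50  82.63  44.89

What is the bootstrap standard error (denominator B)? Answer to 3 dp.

SE* = 14.071

Bootstrap SE is the standard deviation of the 7 replicate variances.
Mean of replicates: (85.10 + 54.79 + 74.63 + 73.04 + 80.50 + 82.63 + 44.89) / 7 = 495.5800 / 7 = 70.7971
Sum of squared deviations: (+14.3029)² + (−16.0071)² + (+3.8329)² + (+2.2429)² + (+9.7029)² + (+11.8329)² + (−25.9071)² = 1385.8635
Variance = 1385.8635 / 7 = 197.9805
SE* = √197.9805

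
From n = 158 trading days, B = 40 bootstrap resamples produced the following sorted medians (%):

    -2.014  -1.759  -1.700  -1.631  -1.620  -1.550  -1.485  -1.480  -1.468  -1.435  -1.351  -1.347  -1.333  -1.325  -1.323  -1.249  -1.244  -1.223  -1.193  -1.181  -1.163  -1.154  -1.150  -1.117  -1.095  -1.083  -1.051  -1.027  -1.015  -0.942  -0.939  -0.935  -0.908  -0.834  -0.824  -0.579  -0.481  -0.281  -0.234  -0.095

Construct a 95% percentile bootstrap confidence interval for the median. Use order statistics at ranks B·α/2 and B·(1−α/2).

(-2.014, -0.234)

α = 0.05; lower rank = 40 × 0.025 = 1; upper rank = 40 × 0.975 = 39.
The 1st smallest replicate is -2.014; the 39th is -0.234.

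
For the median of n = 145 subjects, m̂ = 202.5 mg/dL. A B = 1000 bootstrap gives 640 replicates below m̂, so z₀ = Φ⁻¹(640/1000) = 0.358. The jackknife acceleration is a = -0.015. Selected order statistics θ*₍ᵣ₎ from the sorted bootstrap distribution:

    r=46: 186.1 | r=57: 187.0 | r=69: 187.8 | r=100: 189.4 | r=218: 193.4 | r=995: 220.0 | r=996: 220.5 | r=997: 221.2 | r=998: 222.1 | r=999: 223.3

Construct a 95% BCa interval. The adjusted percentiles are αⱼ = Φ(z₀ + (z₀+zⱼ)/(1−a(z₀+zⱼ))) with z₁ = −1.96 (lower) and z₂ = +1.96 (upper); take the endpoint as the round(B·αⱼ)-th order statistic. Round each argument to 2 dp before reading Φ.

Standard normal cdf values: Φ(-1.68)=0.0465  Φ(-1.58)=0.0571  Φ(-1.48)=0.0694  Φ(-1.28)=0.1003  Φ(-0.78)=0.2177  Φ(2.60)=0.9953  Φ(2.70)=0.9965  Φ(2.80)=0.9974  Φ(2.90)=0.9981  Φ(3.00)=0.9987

Lower: z₀ + z₁ = 0.358 + (-1.960) = -1.602; 1 − a(z₀+z₁) = 1 − (-0.015)(-1.602) = 0.9760; argument = 0.358 + (-1.602)/0.9760 = -1.2834 → -1.28.
α₁ = Φ(-1.28) = 0.1003; rank = round(1000 × 0.1003) = 100; θ*₍100₎ = 189.4.
Upper: z₀ + z₂ = 2.318; 1 − a(z₀+z₂) = 1.0348; argument = 2.5981 → 2.60; α₂ = 0.9953; rank = 995; θ*₍995₎ = 220.0.

(189.4, 220.0)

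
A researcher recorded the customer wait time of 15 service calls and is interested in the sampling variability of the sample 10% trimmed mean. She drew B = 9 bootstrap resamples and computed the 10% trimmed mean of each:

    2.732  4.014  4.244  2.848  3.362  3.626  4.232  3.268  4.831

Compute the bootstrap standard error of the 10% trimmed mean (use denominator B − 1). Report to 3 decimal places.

Bootstrap SE is the standard deviation of the 9 replicate 10% trimmed means.
Mean of replicates: (2.732 + 4.014 + 4.244 + 2.848 + 3.362 + 3.626 + 4.232 + 3.268 + 4.831) / 9 = 33.1570 / 9 = 3.6841
Sum of squared deviations: (−0.9521)² + (+0.3299)² + (+0.5599)² + (−0.8361)² + (−0.3221)² + (−0.0581)² + (+0.5479)² + (−0.4161)² + (+1.1469)² = 3.9237
Variance = 3.9237 / 8 = 0.4905
SE* = √0.4905

SE* = 0.700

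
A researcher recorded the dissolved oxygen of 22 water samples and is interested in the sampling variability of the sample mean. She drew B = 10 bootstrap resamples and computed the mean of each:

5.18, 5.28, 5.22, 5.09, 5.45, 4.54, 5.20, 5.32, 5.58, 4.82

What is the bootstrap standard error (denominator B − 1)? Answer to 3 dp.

SE* = 0.300

Bootstrap SE is the standard deviation of the 10 replicate means.
Mean of replicates: (5.18 + 5.28 + 5.22 + 5.09 + 5.45 + 4.54 + 5.20 + 5.32 + 5.58 + 4.82) / 10 = 51.6800 / 10 = 5.1680
Sum of squared deviations: (+0.0120)² + (+0.1120)² + (+0.0520)² + (−0.0780)² + (+0.2820)² + (−0.6280)² + (+0.0320)² + (+0.1520)² + (+0.4120)² + (−0.3480)² = 0.8104
Variance = 0.8104 / 9 = 0.0900
SE* = √0.0900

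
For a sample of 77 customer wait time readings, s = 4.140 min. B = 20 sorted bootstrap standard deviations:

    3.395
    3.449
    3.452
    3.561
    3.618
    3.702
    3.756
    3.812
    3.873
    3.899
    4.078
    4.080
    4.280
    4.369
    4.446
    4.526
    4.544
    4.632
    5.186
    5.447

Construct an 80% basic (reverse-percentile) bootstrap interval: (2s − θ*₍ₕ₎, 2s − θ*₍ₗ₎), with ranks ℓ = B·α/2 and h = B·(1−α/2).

(3.648, 4.831)

Percentile endpoints at ranks 2 and 18: θ*₍2₎ = 3.449, θ*₍18₎ = 4.632.
Basic interval reflects these around s:
  lower = 2 × 4.140 − 4.632 = 3.648
  upper = 2 × 4.140 − 3.449 = 4.831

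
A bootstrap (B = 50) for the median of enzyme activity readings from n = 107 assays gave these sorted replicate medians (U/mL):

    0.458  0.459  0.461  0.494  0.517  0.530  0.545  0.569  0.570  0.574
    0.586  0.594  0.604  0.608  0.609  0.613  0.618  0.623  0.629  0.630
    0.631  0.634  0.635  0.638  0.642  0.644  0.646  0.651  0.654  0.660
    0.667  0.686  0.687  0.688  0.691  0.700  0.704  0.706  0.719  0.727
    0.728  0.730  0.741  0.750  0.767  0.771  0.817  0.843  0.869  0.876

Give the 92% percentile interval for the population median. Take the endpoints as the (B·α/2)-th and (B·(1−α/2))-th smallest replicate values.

α = 0.08; lower rank = 50 × 0.040 = 2; upper rank = 50 × 0.960 = 48.
The 2nd smallest replicate is 0.459; the 48th is 0.843.

(0.459, 0.843)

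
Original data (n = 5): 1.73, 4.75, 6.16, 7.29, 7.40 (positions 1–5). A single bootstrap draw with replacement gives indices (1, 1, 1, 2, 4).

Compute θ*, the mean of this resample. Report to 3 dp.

θ* = 3.446

Resample values: 1.73, 1.73, 1.73, 4.75, 7.29.
Mean = (1.73 + 1.73 + 1.73 + 4.75 + 7.29) / 5 = 17.230 / 5 = 3.446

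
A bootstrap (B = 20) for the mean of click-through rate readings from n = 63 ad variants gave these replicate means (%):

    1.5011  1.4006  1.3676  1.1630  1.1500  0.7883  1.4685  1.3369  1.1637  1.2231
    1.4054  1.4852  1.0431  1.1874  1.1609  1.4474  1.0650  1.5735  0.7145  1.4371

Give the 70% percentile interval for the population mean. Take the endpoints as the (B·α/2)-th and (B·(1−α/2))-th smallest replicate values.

Sorted replicates: 0.7145, 0.7883, 1.0431, 1.0650, 1.1500, 1.1609, 1.1630, 1.1637, 1.1874, 1.2231, 1.3369, 1.3676, 1.4006, 1.4054, 1.4371, 1.4474, 1.4685, 1.4852, 1.5011, 1.5735
α = 0.30; lower rank = 20 × 0.150 = 3; upper rank = 20 × 0.850 = 17.
The 3rd smallest replicate is 1.0431; the 17th is 1.4685.

(1.0431, 1.4685)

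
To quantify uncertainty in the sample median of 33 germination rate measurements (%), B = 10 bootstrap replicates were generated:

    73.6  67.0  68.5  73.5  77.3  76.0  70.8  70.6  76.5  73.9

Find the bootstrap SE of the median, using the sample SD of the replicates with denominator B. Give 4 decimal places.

SE* = 3.2784

Bootstrap SE is the standard deviation of the 10 replicate medians.
Mean of replicates: (73.6 + 67.0 + 68.5 + 73.5 + 77.3 + 76.0 + 70.8 + 70.6 + 76.5 + 73.9) / 10 = 727.70000 / 10 = 72.77000
Sum of squared deviations: (+0.83000)² + (−5.77000)² + (−4.27000)² + (+0.73000)² + (+4.53000)² + (+3.23000)² + (−1.97000)² + (−2.17000)² + (+3.73000)² + (+1.13000)² = 107.48100
Variance = 107.48100 / 10 = 10.74810
SE* = √10.74810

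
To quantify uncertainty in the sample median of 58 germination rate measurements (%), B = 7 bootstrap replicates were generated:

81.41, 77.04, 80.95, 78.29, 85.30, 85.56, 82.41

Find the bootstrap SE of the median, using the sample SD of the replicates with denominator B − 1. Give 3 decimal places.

Bootstrap SE is the standard deviation of the 7 replicate medians.
Mean of replicates: (81.41 + 77.04 + 80.95 + 78.29 + 85.30 + 85.56 + 82.41) / 7 = 570.9600 / 7 = 81.5657
Sum of squared deviations: (−0.1557)² + (−4.5257)² + (−0.6157)² + (−3.2757)² + (+3.7343)² + (+3.9943)² + (+0.8443)² = 62.2278
Variance = 62.2278 / 6 = 10.3713
SE* = √10.3713

SE* = 3.220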